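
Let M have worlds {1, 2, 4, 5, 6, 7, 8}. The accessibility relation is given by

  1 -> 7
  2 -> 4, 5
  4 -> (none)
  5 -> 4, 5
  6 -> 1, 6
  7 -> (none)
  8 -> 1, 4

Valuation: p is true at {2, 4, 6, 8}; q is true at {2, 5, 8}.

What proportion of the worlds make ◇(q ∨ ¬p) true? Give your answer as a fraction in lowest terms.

1: successors {7}; q ∨ ¬p there: 7:T. ✓
2: successors {4, 5}; q ∨ ¬p there: 4:F, 5:T. ✓
4: no successors, so ◇(q ∨ ¬p) fails. ✗
5: successors {4, 5}; q ∨ ¬p there: 4:F, 5:T. ✓
6: successors {1, 6}; q ∨ ¬p there: 1:T, 6:F. ✓
7: no successors, so ◇(q ∨ ¬p) fails. ✗
8: successors {1, 4}; q ∨ ¬p there: 1:T, 4:F. ✓
That's 5 of 7 worlds, so 5/7.

5/7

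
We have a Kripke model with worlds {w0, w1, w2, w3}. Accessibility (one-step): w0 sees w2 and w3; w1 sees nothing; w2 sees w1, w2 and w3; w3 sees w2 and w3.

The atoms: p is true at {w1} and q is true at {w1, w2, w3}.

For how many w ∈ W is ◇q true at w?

w0: successors {w2, w3}; q there: w2:T, w3:T. ✓
w1: no successors, so ◇q fails. ✗
w2: successors {w1, w2, w3}; q there: w1:T, w2:T, w3:T. ✓
w3: successors {w2, w3}; q there: w2:T, w3:T. ✓
Satisfying worlds: {w0, w2, w3}.

3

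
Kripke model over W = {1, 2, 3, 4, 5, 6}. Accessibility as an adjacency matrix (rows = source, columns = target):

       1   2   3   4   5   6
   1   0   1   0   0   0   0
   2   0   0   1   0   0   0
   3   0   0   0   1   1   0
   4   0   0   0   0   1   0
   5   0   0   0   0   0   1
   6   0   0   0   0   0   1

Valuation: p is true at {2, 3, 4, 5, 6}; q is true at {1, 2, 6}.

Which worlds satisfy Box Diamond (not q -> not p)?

1: successors {2}; Diamond (not q -> not p) there: 2:F. ✗
2: successors {3}; Diamond (not q -> not p) there: 3:F. ✗
3: successors {4, 5}; Diamond (not q -> not p) there: 4:F, 5:T. ✗
4: successors {5}; Diamond (not q -> not p) there: 5:T. ✓
5: successors {6}; Diamond (not q -> not p) there: 6:T. ✓
6: successors {6}; Diamond (not q -> not p) there: 6:T. ✓

{4, 5, 6}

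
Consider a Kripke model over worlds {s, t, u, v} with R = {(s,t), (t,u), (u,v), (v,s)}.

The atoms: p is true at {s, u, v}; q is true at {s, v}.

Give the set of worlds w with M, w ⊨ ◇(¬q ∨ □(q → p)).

s: successors {t}; ¬q ∨ □(q → p) there: t:T. ✓
t: successors {u}; ¬q ∨ □(q → p) there: u:T. ✓
u: successors {v}; ¬q ∨ □(q → p) there: v:T. ✓
v: successors {s}; ¬q ∨ □(q → p) there: s:T. ✓

{s, t, u, v}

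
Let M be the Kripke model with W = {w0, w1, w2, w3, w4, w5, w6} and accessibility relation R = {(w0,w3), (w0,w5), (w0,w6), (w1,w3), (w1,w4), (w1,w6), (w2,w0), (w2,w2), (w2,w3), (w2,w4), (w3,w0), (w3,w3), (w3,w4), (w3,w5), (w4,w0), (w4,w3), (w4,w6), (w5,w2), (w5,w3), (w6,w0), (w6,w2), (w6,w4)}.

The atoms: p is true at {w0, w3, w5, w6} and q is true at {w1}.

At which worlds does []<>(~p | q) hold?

{w0, w5}

w0: successors {w3, w5, w6}; <>(~p | q) there: w3:T, w5:T, w6:T. ✓
w1: successors {w3, w4, w6}; <>(~p | q) there: w3:T, w4:F, w6:T. ✗
w2: successors {w0, w2, w3, w4}; <>(~p | q) there: w0:F, w2:T, w3:T, w4:F. ✗
w3: successors {w0, w3, w4, w5}; <>(~p | q) there: w0:F, w3:T, w4:F, w5:T. ✗
w4: successors {w0, w3, w6}; <>(~p | q) there: w0:F, w3:T, w6:T. ✗
w5: successors {w2, w3}; <>(~p | q) there: w2:T, w3:T. ✓
w6: successors {w0, w2, w4}; <>(~p | q) there: w0:F, w2:T, w4:F. ✗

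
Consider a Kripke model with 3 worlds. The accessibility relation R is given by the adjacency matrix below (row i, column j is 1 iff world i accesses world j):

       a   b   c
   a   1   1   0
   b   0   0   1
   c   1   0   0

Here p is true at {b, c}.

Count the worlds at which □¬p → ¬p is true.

2

a: □¬p is F, ¬p is T. ✓
b: □¬p is F, ¬p is F. ✓
c: □¬p is T, ¬p is F. ✗
Satisfying worlds: {a, b}.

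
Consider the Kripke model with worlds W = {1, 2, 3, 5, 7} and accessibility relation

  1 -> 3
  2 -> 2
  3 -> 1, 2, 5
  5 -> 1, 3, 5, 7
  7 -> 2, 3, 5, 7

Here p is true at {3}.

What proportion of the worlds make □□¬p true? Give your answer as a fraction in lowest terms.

1: successors {3}; □¬p there: 3:T. ✓
2: successors {2}; □¬p there: 2:T. ✓
3: successors {1, 2, 5}; □¬p there: 1:F, 2:T, 5:F. ✗
5: successors {1, 3, 5, 7}; □¬p there: 1:F, 3:T, 5:F, 7:F. ✗
7: successors {2, 3, 5, 7}; □¬p there: 2:T, 3:T, 5:F, 7:F. ✗
That's 2 of 5 worlds, so 2/5.

2/5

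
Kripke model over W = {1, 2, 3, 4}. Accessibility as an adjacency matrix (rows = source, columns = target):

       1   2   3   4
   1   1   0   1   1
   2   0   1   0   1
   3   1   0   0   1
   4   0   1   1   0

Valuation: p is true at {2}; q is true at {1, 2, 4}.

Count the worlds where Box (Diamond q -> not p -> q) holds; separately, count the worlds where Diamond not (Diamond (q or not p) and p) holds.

For Box (Diamond q -> not p -> q):
1: successors {1, 3, 4}; Diamond q -> not p -> q there: 1:T, 3:F, 4:T. ✗
2: successors {2, 4}; Diamond q -> not p -> q there: 2:T, 4:T. ✓
3: successors {1, 4}; Diamond q -> not p -> q there: 1:T, 4:T. ✓
4: successors {2, 3}; Diamond q -> not p -> q there: 2:T, 3:F. ✗
— 2 worlds.
For Diamond not (Diamond (q or not p) and p):
1: successors {1, 3, 4}; not (Diamond (q or not p) and p) there: 1:T, 3:T, 4:T. ✓
2: successors {2, 4}; not (Diamond (q or not p) and p) there: 2:F, 4:T. ✓
3: successors {1, 4}; not (Diamond (q or not p) and p) there: 1:T, 4:T. ✓
4: successors {2, 3}; not (Diamond (q or not p) and p) there: 2:F, 3:T. ✓
— 4 worlds.

2 and 4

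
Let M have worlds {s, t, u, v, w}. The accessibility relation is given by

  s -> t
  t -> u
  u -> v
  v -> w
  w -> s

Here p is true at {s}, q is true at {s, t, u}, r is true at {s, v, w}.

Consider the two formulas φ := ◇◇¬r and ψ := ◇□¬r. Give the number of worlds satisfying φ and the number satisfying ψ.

2 and 2

For ◇◇¬r:
s: successors {t}; ◇¬r there: t:T. ✓
t: successors {u}; ◇¬r there: u:F. ✗
u: successors {v}; ◇¬r there: v:F. ✗
v: successors {w}; ◇¬r there: w:F. ✗
w: successors {s}; ◇¬r there: s:T. ✓
— 2 worlds.
For ◇□¬r:
s: successors {t}; □¬r there: t:T. ✓
t: successors {u}; □¬r there: u:F. ✗
u: successors {v}; □¬r there: v:F. ✗
v: successors {w}; □¬r there: w:F. ✗
w: successors {s}; □¬r there: s:T. ✓
— 2 worlds.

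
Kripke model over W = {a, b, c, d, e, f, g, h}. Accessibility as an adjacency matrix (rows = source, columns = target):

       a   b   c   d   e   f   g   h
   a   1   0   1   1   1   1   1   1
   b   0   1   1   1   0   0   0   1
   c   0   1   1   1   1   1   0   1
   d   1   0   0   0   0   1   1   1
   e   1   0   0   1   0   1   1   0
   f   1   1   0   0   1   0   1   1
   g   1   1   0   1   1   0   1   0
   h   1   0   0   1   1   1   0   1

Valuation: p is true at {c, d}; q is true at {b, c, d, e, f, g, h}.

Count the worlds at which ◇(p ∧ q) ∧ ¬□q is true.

a: ◇(p ∧ q) is T, ¬□q is T. ✓
b: ◇(p ∧ q) is T, ¬□q is F. ✗
c: ◇(p ∧ q) is T, ¬□q is F. ✗
d: ◇(p ∧ q) is F, ¬□q is T. ✗
e: ◇(p ∧ q) is T, ¬□q is T. ✓
f: ◇(p ∧ q) is F, ¬□q is T. ✗
g: ◇(p ∧ q) is T, ¬□q is T. ✓
h: ◇(p ∧ q) is T, ¬□q is T. ✓
Satisfying worlds: {a, e, g, h}.

4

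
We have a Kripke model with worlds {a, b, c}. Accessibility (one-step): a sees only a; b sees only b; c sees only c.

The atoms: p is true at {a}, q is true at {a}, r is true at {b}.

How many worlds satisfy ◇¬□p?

2

a: successors {a}; ¬□p there: a:F. ✗
b: successors {b}; ¬□p there: b:T. ✓
c: successors {c}; ¬□p there: c:T. ✓
Satisfying worlds: {b, c}.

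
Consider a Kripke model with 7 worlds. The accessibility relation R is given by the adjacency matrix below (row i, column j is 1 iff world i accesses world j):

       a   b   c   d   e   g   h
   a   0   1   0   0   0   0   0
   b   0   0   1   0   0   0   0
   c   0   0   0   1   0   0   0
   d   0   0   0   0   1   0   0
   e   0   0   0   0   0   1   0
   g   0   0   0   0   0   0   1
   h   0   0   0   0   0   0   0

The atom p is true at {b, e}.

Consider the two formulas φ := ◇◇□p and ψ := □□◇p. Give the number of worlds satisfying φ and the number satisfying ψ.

For ◇◇□p:
a: successors {b}; ◇□p there: b:F. ✗
b: successors {c}; ◇□p there: c:T. ✓
c: successors {d}; ◇□p there: d:F. ✗
d: successors {e}; ◇□p there: e:F. ✗
e: successors {g}; ◇□p there: g:T. ✓
g: successors {h}; ◇□p there: h:F. ✗
h: no successors, so ◇◇□p fails. ✗
— 2 worlds.
For □□◇p:
a: successors {b}; □◇p there: b:F. ✗
b: successors {c}; □◇p there: c:T. ✓
c: successors {d}; □◇p there: d:F. ✗
d: successors {e}; □◇p there: e:F. ✗
e: successors {g}; □◇p there: g:F. ✗
g: successors {h}; □◇p there: h:T. ✓
h: no successors, so □□◇p holds vacuously. ✓
— 3 worlds.

2 and 3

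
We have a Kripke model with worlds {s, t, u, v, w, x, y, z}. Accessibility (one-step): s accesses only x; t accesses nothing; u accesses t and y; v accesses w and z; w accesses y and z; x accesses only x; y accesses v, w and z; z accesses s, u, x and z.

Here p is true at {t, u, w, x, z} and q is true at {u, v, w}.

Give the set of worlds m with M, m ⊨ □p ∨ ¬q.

{s, t, v, x, y, z}

s: □p is T, ¬q is T. ✓
t: □p is T, ¬q is T. ✓
u: □p is F, ¬q is F. ✗
v: □p is T, ¬q is F. ✓
w: □p is F, ¬q is F. ✗
x: □p is T, ¬q is T. ✓
y: □p is F, ¬q is T. ✓
z: □p is F, ¬q is T. ✓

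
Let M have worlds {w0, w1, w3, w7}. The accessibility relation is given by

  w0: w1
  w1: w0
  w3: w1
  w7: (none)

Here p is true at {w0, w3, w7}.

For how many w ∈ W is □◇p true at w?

w0: successors {w1}; ◇p there: w1:T. ✓
w1: successors {w0}; ◇p there: w0:F. ✗
w3: successors {w1}; ◇p there: w1:T. ✓
w7: no successors, so □◇p holds vacuously. ✓
Satisfying worlds: {w0, w3, w7}.

3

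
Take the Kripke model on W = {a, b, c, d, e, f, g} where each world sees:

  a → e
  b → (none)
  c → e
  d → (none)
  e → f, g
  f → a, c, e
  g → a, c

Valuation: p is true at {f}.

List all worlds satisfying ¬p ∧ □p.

a: ¬p is T, □p is F. ✗
b: ¬p is T, □p is T. ✓
c: ¬p is T, □p is F. ✗
d: ¬p is T, □p is T. ✓
e: ¬p is T, □p is F. ✗
f: ¬p is F, □p is F. ✗
g: ¬p is T, □p is F. ✗

{b, d}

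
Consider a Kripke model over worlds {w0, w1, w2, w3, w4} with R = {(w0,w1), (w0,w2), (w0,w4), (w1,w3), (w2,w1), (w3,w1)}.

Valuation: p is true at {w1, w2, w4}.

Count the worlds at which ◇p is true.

w0: successors {w1, w2, w4}; p there: w1:T, w2:T, w4:T. ✓
w1: successors {w3}; p there: w3:F. ✗
w2: successors {w1}; p there: w1:T. ✓
w3: successors {w1}; p there: w1:T. ✓
w4: no successors, so ◇p fails. ✗
Satisfying worlds: {w0, w2, w3}.

3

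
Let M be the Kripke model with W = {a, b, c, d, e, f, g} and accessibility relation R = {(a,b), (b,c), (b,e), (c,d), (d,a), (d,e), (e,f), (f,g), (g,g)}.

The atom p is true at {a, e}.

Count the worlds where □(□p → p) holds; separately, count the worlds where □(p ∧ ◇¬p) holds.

6 and 1

For □(□p → p):
a: successors {b}; □p → p there: b:T. ✓
b: successors {c, e}; □p → p there: c:T, e:T. ✓
c: successors {d}; □p → p there: d:F. ✗
d: successors {a, e}; □p → p there: a:T, e:T. ✓
e: successors {f}; □p → p there: f:T. ✓
f: successors {g}; □p → p there: g:T. ✓
g: successors {g}; □p → p there: g:T. ✓
— 6 worlds.
For □(p ∧ ◇¬p):
a: successors {b}; p ∧ ◇¬p there: b:F. ✗
b: successors {c, e}; p ∧ ◇¬p there: c:F, e:T. ✗
c: successors {d}; p ∧ ◇¬p there: d:F. ✗
d: successors {a, e}; p ∧ ◇¬p there: a:T, e:T. ✓
e: successors {f}; p ∧ ◇¬p there: f:F. ✗
f: successors {g}; p ∧ ◇¬p there: g:F. ✗
g: successors {g}; p ∧ ◇¬p there: g:F. ✗
— 1 world.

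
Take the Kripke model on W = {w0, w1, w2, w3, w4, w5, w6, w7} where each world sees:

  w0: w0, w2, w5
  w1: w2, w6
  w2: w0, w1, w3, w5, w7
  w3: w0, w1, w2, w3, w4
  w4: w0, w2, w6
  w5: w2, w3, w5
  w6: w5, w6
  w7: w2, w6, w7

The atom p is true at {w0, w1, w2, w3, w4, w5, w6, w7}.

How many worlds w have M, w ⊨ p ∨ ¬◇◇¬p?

8

w0: p is T, ¬◇◇¬p is T. ✓
w1: p is T, ¬◇◇¬p is T. ✓
w2: p is T, ¬◇◇¬p is T. ✓
w3: p is T, ¬◇◇¬p is T. ✓
w4: p is T, ¬◇◇¬p is T. ✓
w5: p is T, ¬◇◇¬p is T. ✓
w6: p is T, ¬◇◇¬p is T. ✓
w7: p is T, ¬◇◇¬p is T. ✓
Satisfying worlds: {w0, w1, w2, w3, w4, w5, w6, w7}.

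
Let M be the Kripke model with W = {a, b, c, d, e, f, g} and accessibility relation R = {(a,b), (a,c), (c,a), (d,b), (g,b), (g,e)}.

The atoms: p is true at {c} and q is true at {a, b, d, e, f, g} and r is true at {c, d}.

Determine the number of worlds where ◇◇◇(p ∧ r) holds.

a: successors {b, c}; ◇◇(p ∧ r) there: b:F, c:T. ✓
b: no successors, so ◇◇◇(p ∧ r) fails. ✗
c: successors {a}; ◇◇(p ∧ r) there: a:F. ✗
d: successors {b}; ◇◇(p ∧ r) there: b:F. ✗
e: no successors, so ◇◇◇(p ∧ r) fails. ✗
f: no successors, so ◇◇◇(p ∧ r) fails. ✗
g: successors {b, e}; ◇◇(p ∧ r) there: b:F, e:F. ✗
Satisfying worlds: {a}.

1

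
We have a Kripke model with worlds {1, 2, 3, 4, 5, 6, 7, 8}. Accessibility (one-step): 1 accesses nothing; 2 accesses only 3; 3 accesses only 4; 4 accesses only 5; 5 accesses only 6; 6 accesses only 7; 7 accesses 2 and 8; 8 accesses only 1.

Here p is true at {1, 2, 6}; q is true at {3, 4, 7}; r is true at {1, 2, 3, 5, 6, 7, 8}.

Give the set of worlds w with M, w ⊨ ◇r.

1: no successors, so ◇r fails. ✗
2: successors {3}; r there: 3:T. ✓
3: successors {4}; r there: 4:F. ✗
4: successors {5}; r there: 5:T. ✓
5: successors {6}; r there: 6:T. ✓
6: successors {7}; r there: 7:T. ✓
7: successors {2, 8}; r there: 2:T, 8:T. ✓
8: successors {1}; r there: 1:T. ✓

{2, 4, 5, 6, 7, 8}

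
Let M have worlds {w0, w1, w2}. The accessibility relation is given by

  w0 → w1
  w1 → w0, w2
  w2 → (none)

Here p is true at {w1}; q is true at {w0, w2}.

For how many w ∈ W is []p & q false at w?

w0: []p is T, q is T. ✓
w1: []p is F, q is F. ✗
w2: []p is T, q is T. ✓
Satisfying worlds: {w0, w2}.
So []p & q fails at the other 1 world.

1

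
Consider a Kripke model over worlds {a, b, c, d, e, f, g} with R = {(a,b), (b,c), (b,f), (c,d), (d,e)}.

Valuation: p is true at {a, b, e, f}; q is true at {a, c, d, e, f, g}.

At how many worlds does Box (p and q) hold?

4

a: successors {b}; p and q there: b:F. ✗
b: successors {c, f}; p and q there: c:F, f:T. ✗
c: successors {d}; p and q there: d:F. ✗
d: successors {e}; p and q there: e:T. ✓
e: no successors, so Box (p and q) holds vacuously. ✓
f: no successors, so Box (p and q) holds vacuously. ✓
g: no successors, so Box (p and q) holds vacuously. ✓
Satisfying worlds: {d, e, f, g}.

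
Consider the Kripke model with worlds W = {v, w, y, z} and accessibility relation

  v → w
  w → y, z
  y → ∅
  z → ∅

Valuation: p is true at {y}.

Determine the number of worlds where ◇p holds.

v: successors {w}; p there: w:F. ✗
w: successors {y, z}; p there: y:T, z:F. ✓
y: no successors, so ◇p fails. ✗
z: no successors, so ◇p fails. ✗
Satisfying worlds: {w}.

1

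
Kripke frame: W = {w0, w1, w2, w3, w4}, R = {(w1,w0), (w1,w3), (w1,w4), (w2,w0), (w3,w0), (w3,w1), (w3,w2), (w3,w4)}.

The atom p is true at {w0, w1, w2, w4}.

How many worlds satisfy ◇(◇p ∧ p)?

1

w0: no successors, so ◇(◇p ∧ p) fails. ✗
w1: successors {w0, w3, w4}; ◇p ∧ p there: w0:F, w3:F, w4:F. ✗
w2: successors {w0}; ◇p ∧ p there: w0:F. ✗
w3: successors {w0, w1, w2, w4}; ◇p ∧ p there: w0:F, w1:T, w2:T, w4:F. ✓
w4: no successors, so ◇(◇p ∧ p) fails. ✗
Satisfying worlds: {w3}.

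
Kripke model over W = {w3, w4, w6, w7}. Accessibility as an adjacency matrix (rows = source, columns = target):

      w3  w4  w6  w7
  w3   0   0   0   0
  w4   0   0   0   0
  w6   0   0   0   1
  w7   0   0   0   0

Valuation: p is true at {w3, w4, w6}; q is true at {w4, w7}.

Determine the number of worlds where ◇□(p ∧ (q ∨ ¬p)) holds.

1

w3: no successors, so ◇□(p ∧ (q ∨ ¬p)) fails. ✗
w4: no successors, so ◇□(p ∧ (q ∨ ¬p)) fails. ✗
w6: successors {w7}; □(p ∧ (q ∨ ¬p)) there: w7:T. ✓
w7: no successors, so ◇□(p ∧ (q ∨ ¬p)) fails. ✗
Satisfying worlds: {w6}.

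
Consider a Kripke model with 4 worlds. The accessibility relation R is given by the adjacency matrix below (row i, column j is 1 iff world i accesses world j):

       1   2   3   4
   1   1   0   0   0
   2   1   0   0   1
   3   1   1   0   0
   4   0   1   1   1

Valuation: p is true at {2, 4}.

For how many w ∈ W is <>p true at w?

3

1: successors {1}; p there: 1:F. ✗
2: successors {1, 4}; p there: 1:F, 4:T. ✓
3: successors {1, 2}; p there: 1:F, 2:T. ✓
4: successors {2, 3, 4}; p there: 2:T, 3:F, 4:T. ✓
Satisfying worlds: {2, 3, 4}.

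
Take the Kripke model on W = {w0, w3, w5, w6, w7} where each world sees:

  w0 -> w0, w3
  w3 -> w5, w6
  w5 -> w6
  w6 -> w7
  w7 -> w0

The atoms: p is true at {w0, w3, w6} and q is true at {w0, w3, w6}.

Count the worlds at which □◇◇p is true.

w0: successors {w0, w3}; ◇◇p there: w0:T, w3:T. ✓
w3: successors {w5, w6}; ◇◇p there: w5:F, w6:T. ✗
w5: successors {w6}; ◇◇p there: w6:T. ✓
w6: successors {w7}; ◇◇p there: w7:T. ✓
w7: successors {w0}; ◇◇p there: w0:T. ✓
Satisfying worlds: {w0, w5, w6, w7}.

4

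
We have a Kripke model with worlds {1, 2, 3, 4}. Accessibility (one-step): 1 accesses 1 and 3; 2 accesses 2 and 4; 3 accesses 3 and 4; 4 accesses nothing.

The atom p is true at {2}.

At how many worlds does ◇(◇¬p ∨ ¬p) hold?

3

1: successors {1, 3}; ◇¬p ∨ ¬p there: 1:T, 3:T. ✓
2: successors {2, 4}; ◇¬p ∨ ¬p there: 2:T, 4:T. ✓
3: successors {3, 4}; ◇¬p ∨ ¬p there: 3:T, 4:T. ✓
4: no successors, so ◇(◇¬p ∨ ¬p) fails. ✗
Satisfying worlds: {1, 2, 3}.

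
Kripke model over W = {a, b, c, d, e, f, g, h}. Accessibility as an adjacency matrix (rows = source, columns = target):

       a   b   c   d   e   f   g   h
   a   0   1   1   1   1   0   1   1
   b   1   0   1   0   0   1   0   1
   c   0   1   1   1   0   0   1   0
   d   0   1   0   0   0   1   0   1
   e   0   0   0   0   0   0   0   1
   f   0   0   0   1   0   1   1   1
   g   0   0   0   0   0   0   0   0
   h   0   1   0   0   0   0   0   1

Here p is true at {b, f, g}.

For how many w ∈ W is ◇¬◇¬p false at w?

5

a: successors {b, c, d, e, g, h}; ¬◇¬p there: b:F, c:F, d:F, e:F, g:T, h:F. ✓
b: successors {a, c, f, h}; ¬◇¬p there: a:F, c:F, f:F, h:F. ✗
c: successors {b, c, d, g}; ¬◇¬p there: b:F, c:F, d:F, g:T. ✓
d: successors {b, f, h}; ¬◇¬p there: b:F, f:F, h:F. ✗
e: successors {h}; ¬◇¬p there: h:F. ✗
f: successors {d, f, g, h}; ¬◇¬p there: d:F, f:F, g:T, h:F. ✓
g: no successors, so ◇¬◇¬p fails. ✗
h: successors {b, h}; ¬◇¬p there: b:F, h:F. ✗
Satisfying worlds: {a, c, f}.
So ◇¬◇¬p fails at the other 5 worlds.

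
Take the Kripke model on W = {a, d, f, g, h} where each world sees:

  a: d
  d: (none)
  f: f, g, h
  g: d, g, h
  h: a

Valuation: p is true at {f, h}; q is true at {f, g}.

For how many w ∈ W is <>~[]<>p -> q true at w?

a: <>~[]<>p is F, q is F. ✓
d: <>~[]<>p is F, q is F. ✓
f: <>~[]<>p is T, q is T. ✓
g: <>~[]<>p is T, q is T. ✓
h: <>~[]<>p is T, q is F. ✗
Satisfying worlds: {a, d, f, g}.

4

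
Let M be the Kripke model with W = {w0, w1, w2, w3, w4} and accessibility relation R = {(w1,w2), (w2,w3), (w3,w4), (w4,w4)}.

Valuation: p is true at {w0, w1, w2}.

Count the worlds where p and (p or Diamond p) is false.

w0: p is T, p or Diamond p is T. ✓
w1: p is T, p or Diamond p is T. ✓
w2: p is T, p or Diamond p is T. ✓
w3: p is F, p or Diamond p is F. ✗
w4: p is F, p or Diamond p is F. ✗
Satisfying worlds: {w0, w1, w2}.
So p and (p or Diamond p) fails at the other 2 worlds.

2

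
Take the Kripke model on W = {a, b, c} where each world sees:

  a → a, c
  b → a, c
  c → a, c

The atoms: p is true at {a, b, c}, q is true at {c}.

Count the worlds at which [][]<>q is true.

a: successors {a, c}; []<>q there: a:T, c:T. ✓
b: successors {a, c}; []<>q there: a:T, c:T. ✓
c: successors {a, c}; []<>q there: a:T, c:T. ✓
Satisfying worlds: {a, b, c}.

3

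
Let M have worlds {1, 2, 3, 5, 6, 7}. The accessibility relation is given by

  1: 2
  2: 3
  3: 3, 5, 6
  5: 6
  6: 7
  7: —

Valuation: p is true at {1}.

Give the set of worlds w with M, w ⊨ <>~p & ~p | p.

{1, 2, 3, 5, 6}

1: <>~p & ~p is F, p is T. ✓
2: <>~p & ~p is T, p is F. ✓
3: <>~p & ~p is T, p is F. ✓
5: <>~p & ~p is T, p is F. ✓
6: <>~p & ~p is T, p is F. ✓
7: <>~p & ~p is F, p is F. ✗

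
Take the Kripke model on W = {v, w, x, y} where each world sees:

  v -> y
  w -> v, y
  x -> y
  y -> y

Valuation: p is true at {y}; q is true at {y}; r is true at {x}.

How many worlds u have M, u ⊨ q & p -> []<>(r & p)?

v: q & p is F, []<>(r & p) is F. ✓
w: q & p is F, []<>(r & p) is F. ✓
x: q & p is F, []<>(r & p) is F. ✓
y: q & p is T, []<>(r & p) is F. ✗
Satisfying worlds: {v, w, x}.

3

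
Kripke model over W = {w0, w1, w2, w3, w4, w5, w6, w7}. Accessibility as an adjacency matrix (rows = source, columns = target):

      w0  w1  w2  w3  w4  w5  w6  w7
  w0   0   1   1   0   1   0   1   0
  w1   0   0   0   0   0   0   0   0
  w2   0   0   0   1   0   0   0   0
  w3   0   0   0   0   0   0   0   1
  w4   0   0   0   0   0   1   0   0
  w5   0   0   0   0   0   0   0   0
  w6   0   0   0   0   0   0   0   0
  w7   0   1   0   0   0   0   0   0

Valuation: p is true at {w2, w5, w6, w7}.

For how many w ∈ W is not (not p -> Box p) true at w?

w0: not p -> Box p is F. ✓
w1: not p -> Box p is T. ✗
w2: not p -> Box p is T. ✗
w3: not p -> Box p is T. ✗
w4: not p -> Box p is T. ✗
w5: not p -> Box p is T. ✗
w6: not p -> Box p is T. ✗
w7: not p -> Box p is T. ✗
Satisfying worlds: {w0}.

1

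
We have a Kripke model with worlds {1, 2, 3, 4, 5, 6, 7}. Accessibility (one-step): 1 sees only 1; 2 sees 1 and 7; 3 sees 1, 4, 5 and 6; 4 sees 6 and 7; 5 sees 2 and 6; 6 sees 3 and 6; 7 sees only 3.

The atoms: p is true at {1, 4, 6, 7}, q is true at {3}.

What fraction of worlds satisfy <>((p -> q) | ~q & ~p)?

4/7

1: successors {1}; (p -> q) | ~q & ~p there: 1:F. ✗
2: successors {1, 7}; (p -> q) | ~q & ~p there: 1:F, 7:F. ✗
3: successors {1, 4, 5, 6}; (p -> q) | ~q & ~p there: 1:F, 4:F, 5:T, 6:F. ✓
4: successors {6, 7}; (p -> q) | ~q & ~p there: 6:F, 7:F. ✗
5: successors {2, 6}; (p -> q) | ~q & ~p there: 2:T, 6:F. ✓
6: successors {3, 6}; (p -> q) | ~q & ~p there: 3:T, 6:F. ✓
7: successors {3}; (p -> q) | ~q & ~p there: 3:T. ✓
That's 4 of 7 worlds, so 4/7.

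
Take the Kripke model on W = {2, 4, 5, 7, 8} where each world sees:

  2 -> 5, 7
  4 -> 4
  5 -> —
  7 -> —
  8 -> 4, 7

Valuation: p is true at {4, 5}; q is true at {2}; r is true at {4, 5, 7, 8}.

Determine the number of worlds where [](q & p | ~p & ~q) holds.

2: successors {5, 7}; q & p | ~p & ~q there: 5:F, 7:T. ✗
4: successors {4}; q & p | ~p & ~q there: 4:F. ✗
5: no successors, so [](q & p | ~p & ~q) holds vacuously. ✓
7: no successors, so [](q & p | ~p & ~q) holds vacuously. ✓
8: successors {4, 7}; q & p | ~p & ~q there: 4:F, 7:T. ✗
Satisfying worlds: {5, 7}.

2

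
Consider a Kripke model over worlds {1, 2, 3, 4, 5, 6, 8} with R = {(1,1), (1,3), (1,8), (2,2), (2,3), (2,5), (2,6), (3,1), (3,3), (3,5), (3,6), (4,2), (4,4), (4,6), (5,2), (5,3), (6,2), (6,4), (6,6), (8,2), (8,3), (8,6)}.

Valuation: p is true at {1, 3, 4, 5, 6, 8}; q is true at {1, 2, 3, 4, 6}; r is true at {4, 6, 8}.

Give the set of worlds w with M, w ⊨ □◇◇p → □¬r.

1: □◇◇p is T, □¬r is F. ✗
2: □◇◇p is T, □¬r is F. ✗
3: □◇◇p is T, □¬r is F. ✗
4: □◇◇p is T, □¬r is F. ✗
5: □◇◇p is T, □¬r is T. ✓
6: □◇◇p is T, □¬r is F. ✗
8: □◇◇p is T, □¬r is F. ✗

{5}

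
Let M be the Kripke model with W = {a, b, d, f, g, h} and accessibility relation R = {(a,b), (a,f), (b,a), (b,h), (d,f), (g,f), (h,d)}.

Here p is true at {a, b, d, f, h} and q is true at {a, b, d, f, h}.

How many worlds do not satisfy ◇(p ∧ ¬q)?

a: successors {b, f}; p ∧ ¬q there: b:F, f:F. ✗
b: successors {a, h}; p ∧ ¬q there: a:F, h:F. ✗
d: successors {f}; p ∧ ¬q there: f:F. ✗
f: no successors, so ◇(p ∧ ¬q) fails. ✗
g: successors {f}; p ∧ ¬q there: f:F. ✗
h: successors {d}; p ∧ ¬q there: d:F. ✗
Satisfying worlds: ∅.
So ◇(p ∧ ¬q) fails at the other 6 worlds.

6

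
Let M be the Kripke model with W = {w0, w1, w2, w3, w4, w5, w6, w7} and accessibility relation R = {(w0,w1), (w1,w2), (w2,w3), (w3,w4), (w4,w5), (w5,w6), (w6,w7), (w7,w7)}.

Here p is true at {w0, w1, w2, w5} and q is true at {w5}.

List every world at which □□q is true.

w0: successors {w1}; □q there: w1:F. ✗
w1: successors {w2}; □q there: w2:F. ✗
w2: successors {w3}; □q there: w3:F. ✗
w3: successors {w4}; □q there: w4:T. ✓
w4: successors {w5}; □q there: w5:F. ✗
w5: successors {w6}; □q there: w6:F. ✗
w6: successors {w7}; □q there: w7:F. ✗
w7: successors {w7}; □q there: w7:F. ✗

{w3}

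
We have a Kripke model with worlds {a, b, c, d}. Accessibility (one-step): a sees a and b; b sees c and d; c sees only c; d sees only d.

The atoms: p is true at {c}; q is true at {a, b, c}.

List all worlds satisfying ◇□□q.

{b, c}

a: successors {a, b}; □□q there: a:F, b:F. ✗
b: successors {c, d}; □□q there: c:T, d:F. ✓
c: successors {c}; □□q there: c:T. ✓
d: successors {d}; □□q there: d:F. ✗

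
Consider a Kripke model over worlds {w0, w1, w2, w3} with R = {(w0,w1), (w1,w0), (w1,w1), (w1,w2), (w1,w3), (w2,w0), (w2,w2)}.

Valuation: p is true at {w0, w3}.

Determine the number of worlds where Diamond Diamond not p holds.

3

w0: successors {w1}; Diamond not p there: w1:T. ✓
w1: successors {w0, w1, w2, w3}; Diamond not p there: w0:T, w1:T, w2:T, w3:F. ✓
w2: successors {w0, w2}; Diamond not p there: w0:T, w2:T. ✓
w3: no successors, so Diamond Diamond not p fails. ✗
Satisfying worlds: {w0, w1, w2}.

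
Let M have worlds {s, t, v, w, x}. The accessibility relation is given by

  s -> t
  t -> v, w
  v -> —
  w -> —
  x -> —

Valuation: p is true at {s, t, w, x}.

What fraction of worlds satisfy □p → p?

4/5

s: □p is T, p is T. ✓
t: □p is F, p is T. ✓
v: □p is T, p is F. ✗
w: □p is T, p is T. ✓
x: □p is T, p is T. ✓
That's 4 of 5 worlds, so 4/5.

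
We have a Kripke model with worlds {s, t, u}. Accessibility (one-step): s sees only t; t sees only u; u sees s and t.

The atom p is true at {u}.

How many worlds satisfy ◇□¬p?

2

s: successors {t}; □¬p there: t:F. ✗
t: successors {u}; □¬p there: u:T. ✓
u: successors {s, t}; □¬p there: s:T, t:F. ✓
Satisfying worlds: {t, u}.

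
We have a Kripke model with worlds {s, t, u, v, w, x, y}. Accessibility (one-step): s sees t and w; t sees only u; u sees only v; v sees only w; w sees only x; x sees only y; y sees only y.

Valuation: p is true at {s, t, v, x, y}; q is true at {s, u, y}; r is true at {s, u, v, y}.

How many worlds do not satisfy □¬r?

s: successors {t, w}; ¬r there: t:T, w:T. ✓
t: successors {u}; ¬r there: u:F. ✗
u: successors {v}; ¬r there: v:F. ✗
v: successors {w}; ¬r there: w:T. ✓
w: successors {x}; ¬r there: x:T. ✓
x: successors {y}; ¬r there: y:F. ✗
y: successors {y}; ¬r there: y:F. ✗
Satisfying worlds: {s, v, w}.
So □¬r fails at the other 4 worlds.

4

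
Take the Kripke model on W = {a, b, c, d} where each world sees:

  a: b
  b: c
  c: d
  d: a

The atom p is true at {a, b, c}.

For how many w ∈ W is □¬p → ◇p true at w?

a: □¬p is F, ◇p is T. ✓
b: □¬p is F, ◇p is T. ✓
c: □¬p is T, ◇p is F. ✗
d: □¬p is F, ◇p is T. ✓
Satisfying worlds: {a, b, d}.

3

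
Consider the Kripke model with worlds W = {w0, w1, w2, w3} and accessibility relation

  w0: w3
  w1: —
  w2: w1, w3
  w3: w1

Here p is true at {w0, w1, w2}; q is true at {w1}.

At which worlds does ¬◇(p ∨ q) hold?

{w0, w1}

w0: ◇(p ∨ q) is F. ✓
w1: ◇(p ∨ q) is F. ✓
w2: ◇(p ∨ q) is T. ✗
w3: ◇(p ∨ q) is T. ✗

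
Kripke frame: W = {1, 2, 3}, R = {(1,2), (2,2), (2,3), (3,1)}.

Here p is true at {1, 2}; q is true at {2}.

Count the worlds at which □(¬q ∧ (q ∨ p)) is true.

1

1: successors {2}; ¬q ∧ (q ∨ p) there: 2:F. ✗
2: successors {2, 3}; ¬q ∧ (q ∨ p) there: 2:F, 3:F. ✗
3: successors {1}; ¬q ∧ (q ∨ p) there: 1:T. ✓
Satisfying worlds: {3}.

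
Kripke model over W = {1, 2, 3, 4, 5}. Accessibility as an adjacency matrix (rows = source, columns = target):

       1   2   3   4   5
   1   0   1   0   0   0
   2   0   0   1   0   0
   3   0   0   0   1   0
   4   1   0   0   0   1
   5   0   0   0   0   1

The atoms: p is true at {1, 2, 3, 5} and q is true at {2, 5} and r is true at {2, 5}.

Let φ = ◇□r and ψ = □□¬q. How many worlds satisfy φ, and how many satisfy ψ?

2 and 2

For ◇□r:
1: successors {2}; □r there: 2:F. ✗
2: successors {3}; □r there: 3:F. ✗
3: successors {4}; □r there: 4:F. ✗
4: successors {1, 5}; □r there: 1:T, 5:T. ✓
5: successors {5}; □r there: 5:T. ✓
— 2 worlds.
For □□¬q:
1: successors {2}; □¬q there: 2:T. ✓
2: successors {3}; □¬q there: 3:T. ✓
3: successors {4}; □¬q there: 4:F. ✗
4: successors {1, 5}; □¬q there: 1:F, 5:F. ✗
5: successors {5}; □¬q there: 5:F. ✗
— 2 worlds.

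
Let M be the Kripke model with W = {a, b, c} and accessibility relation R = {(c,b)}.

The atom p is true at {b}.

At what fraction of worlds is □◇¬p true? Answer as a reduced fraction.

a: no successors, so □◇¬p holds vacuously. ✓
b: no successors, so □◇¬p holds vacuously. ✓
c: successors {b}; ◇¬p there: b:F. ✗
That's 2 of 3 worlds, so 2/3.

2/3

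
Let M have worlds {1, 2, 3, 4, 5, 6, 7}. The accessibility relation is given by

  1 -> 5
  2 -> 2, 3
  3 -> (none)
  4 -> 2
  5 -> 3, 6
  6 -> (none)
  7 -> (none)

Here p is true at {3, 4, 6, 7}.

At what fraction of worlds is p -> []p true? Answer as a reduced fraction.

1: p is F, []p is F. ✓
2: p is F, []p is F. ✓
3: p is T, []p is T. ✓
4: p is T, []p is F. ✗
5: p is F, []p is T. ✓
6: p is T, []p is T. ✓
7: p is T, []p is T. ✓
That's 6 of 7 worlds, so 6/7.

6/7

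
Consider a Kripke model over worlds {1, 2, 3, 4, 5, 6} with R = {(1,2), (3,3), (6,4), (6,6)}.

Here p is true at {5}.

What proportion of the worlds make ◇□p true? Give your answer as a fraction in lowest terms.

1: successors {2}; □p there: 2:T. ✓
2: no successors, so ◇□p fails. ✗
3: successors {3}; □p there: 3:F. ✗
4: no successors, so ◇□p fails. ✗
5: no successors, so ◇□p fails. ✗
6: successors {4, 6}; □p there: 4:T, 6:F. ✓
That's 2 of 6 worlds, so 2/6 = 1/3.

1/3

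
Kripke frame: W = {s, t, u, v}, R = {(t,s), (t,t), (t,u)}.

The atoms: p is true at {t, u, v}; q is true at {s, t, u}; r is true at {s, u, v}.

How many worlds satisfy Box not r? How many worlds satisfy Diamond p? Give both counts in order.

3 and 1

For Box not r:
s: no successors, so Box not r holds vacuously. ✓
t: successors {s, t, u}; not r there: s:F, t:T, u:F. ✗
u: no successors, so Box not r holds vacuously. ✓
v: no successors, so Box not r holds vacuously. ✓
— 3 worlds.
For Diamond p:
s: no successors, so Diamond p fails. ✗
t: successors {s, t, u}; p there: s:F, t:T, u:T. ✓
u: no successors, so Diamond p fails. ✗
v: no successors, so Diamond p fails. ✗
— 1 world.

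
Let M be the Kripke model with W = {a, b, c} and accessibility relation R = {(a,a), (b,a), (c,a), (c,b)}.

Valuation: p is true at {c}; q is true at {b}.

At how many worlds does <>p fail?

a: successors {a}; p there: a:F. ✗
b: successors {a}; p there: a:F. ✗
c: successors {a, b}; p there: a:F, b:F. ✗
Satisfying worlds: ∅.
So <>p fails at the other 3 worlds.

3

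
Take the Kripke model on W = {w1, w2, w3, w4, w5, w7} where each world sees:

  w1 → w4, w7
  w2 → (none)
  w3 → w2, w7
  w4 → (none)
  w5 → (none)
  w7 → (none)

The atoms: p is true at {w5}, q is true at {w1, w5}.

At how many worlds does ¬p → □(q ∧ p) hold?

w1: ¬p is T, □(q ∧ p) is F. ✗
w2: ¬p is T, □(q ∧ p) is T. ✓
w3: ¬p is T, □(q ∧ p) is F. ✗
w4: ¬p is T, □(q ∧ p) is T. ✓
w5: ¬p is F, □(q ∧ p) is T. ✓
w7: ¬p is T, □(q ∧ p) is T. ✓
Satisfying worlds: {w2, w4, w5, w7}.

4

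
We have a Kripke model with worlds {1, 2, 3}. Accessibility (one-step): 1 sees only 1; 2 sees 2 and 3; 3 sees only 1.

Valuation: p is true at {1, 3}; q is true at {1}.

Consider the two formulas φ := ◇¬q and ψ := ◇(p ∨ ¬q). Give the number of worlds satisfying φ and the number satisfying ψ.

1 and 3

For ◇¬q:
1: successors {1}; ¬q there: 1:F. ✗
2: successors {2, 3}; ¬q there: 2:T, 3:T. ✓
3: successors {1}; ¬q there: 1:F. ✗
— 1 world.
For ◇(p ∨ ¬q):
1: successors {1}; p ∨ ¬q there: 1:T. ✓
2: successors {2, 3}; p ∨ ¬q there: 2:T, 3:T. ✓
3: successors {1}; p ∨ ¬q there: 1:T. ✓
— 3 worlds.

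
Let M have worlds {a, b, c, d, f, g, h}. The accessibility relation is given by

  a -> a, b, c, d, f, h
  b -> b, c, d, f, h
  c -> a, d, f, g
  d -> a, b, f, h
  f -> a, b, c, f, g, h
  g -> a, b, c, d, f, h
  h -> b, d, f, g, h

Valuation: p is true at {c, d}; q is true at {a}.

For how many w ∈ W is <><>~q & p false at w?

5

a: <><>~q is T, p is F. ✗
b: <><>~q is T, p is F. ✗
c: <><>~q is T, p is T. ✓
d: <><>~q is T, p is T. ✓
f: <><>~q is T, p is F. ✗
g: <><>~q is T, p is F. ✗
h: <><>~q is T, p is F. ✗
Satisfying worlds: {c, d}.
So <><>~q & p fails at the other 5 worlds.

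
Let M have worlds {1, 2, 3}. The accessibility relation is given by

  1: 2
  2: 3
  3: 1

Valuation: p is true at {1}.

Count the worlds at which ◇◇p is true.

1

1: successors {2}; ◇p there: 2:F. ✗
2: successors {3}; ◇p there: 3:T. ✓
3: successors {1}; ◇p there: 1:F. ✗
Satisfying worlds: {2}.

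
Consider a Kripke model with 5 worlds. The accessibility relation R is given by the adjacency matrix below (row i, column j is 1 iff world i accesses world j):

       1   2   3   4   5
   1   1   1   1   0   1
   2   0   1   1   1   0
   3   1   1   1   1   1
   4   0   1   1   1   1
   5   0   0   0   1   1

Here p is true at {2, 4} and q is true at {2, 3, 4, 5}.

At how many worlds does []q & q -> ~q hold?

2

1: []q & q is F, ~q is T. ✓
2: []q & q is T, ~q is F. ✗
3: []q & q is F, ~q is F. ✓
4: []q & q is T, ~q is F. ✗
5: []q & q is T, ~q is F. ✗
Satisfying worlds: {1, 3}.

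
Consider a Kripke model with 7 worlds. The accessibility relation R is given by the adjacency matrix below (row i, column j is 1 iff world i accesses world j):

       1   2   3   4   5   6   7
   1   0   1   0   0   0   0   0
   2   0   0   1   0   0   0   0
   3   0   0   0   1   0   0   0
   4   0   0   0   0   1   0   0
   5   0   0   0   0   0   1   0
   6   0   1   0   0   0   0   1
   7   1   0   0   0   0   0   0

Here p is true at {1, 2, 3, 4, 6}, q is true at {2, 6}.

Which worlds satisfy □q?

1: successors {2}; q there: 2:T. ✓
2: successors {3}; q there: 3:F. ✗
3: successors {4}; q there: 4:F. ✗
4: successors {5}; q there: 5:F. ✗
5: successors {6}; q there: 6:T. ✓
6: successors {2, 7}; q there: 2:T, 7:F. ✗
7: successors {1}; q there: 1:F. ✗

{1, 5}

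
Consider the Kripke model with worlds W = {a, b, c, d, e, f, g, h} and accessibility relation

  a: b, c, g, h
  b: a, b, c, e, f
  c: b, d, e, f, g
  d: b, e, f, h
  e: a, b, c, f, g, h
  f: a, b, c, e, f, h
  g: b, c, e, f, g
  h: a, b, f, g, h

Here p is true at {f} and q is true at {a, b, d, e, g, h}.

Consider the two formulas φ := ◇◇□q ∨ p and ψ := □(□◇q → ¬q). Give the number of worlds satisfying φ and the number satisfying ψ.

1 and 0

For ◇◇□q ∨ p:
a: ◇◇□q is F, p is F. ✗
b: ◇◇□q is F, p is F. ✗
c: ◇◇□q is F, p is F. ✗
d: ◇◇□q is F, p is F. ✗
e: ◇◇□q is F, p is F. ✗
f: ◇◇□q is F, p is T. ✓
g: ◇◇□q is F, p is F. ✗
h: ◇◇□q is F, p is F. ✗
— 1 world.
For □(□◇q → ¬q):
a: successors {b, c, g, h}; □◇q → ¬q there: b:F, c:T, g:F, h:F. ✗
b: successors {a, b, c, e, f}; □◇q → ¬q there: a:F, b:F, c:T, e:F, f:T. ✗
c: successors {b, d, e, f, g}; □◇q → ¬q there: b:F, d:F, e:F, f:T, g:F. ✗
d: successors {b, e, f, h}; □◇q → ¬q there: b:F, e:F, f:T, h:F. ✗
e: successors {a, b, c, f, g, h}; □◇q → ¬q there: a:F, b:F, c:T, f:T, g:F, h:F. ✗
f: successors {a, b, c, e, f, h}; □◇q → ¬q there: a:F, b:F, c:T, e:F, f:T, h:F. ✗
g: successors {b, c, e, f, g}; □◇q → ¬q there: b:F, c:T, e:F, f:T, g:F. ✗
h: successors {a, b, f, g, h}; □◇q → ¬q there: a:F, b:F, f:T, g:F, h:F. ✗
— 0 worlds.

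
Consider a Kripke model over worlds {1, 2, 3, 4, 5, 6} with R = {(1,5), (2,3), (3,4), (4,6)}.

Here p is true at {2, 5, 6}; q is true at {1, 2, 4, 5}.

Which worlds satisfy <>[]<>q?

1: successors {5}; []<>q there: 5:T. ✓
2: successors {3}; []<>q there: 3:F. ✗
3: successors {4}; []<>q there: 4:F. ✗
4: successors {6}; []<>q there: 6:T. ✓
5: no successors, so <>[]<>q fails. ✗
6: no successors, so <>[]<>q fails. ✗

{1, 4}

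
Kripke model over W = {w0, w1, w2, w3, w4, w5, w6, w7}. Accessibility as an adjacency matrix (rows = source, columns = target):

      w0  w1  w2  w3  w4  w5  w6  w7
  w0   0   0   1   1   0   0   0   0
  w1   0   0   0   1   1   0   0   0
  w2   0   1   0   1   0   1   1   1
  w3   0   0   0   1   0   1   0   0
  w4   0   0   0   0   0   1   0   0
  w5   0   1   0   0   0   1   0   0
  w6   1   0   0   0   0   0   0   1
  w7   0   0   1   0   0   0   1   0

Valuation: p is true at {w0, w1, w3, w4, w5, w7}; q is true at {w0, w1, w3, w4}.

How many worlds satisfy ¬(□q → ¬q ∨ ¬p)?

1

w0: □q → ¬q ∨ ¬p is T. ✗
w1: □q → ¬q ∨ ¬p is F. ✓
w2: □q → ¬q ∨ ¬p is T. ✗
w3: □q → ¬q ∨ ¬p is T. ✗
w4: □q → ¬q ∨ ¬p is T. ✗
w5: □q → ¬q ∨ ¬p is T. ✗
w6: □q → ¬q ∨ ¬p is T. ✗
w7: □q → ¬q ∨ ¬p is T. ✗
Satisfying worlds: {w1}.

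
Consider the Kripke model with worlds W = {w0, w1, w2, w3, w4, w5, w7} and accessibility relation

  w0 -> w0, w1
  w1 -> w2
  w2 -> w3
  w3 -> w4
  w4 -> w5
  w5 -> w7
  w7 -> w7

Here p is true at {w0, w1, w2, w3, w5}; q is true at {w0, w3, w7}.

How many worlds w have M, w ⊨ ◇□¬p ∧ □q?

w0: ◇□¬p is F, □q is F. ✗
w1: ◇□¬p is F, □q is F. ✗
w2: ◇□¬p is T, □q is T. ✓
w3: ◇□¬p is F, □q is F. ✗
w4: ◇□¬p is T, □q is F. ✗
w5: ◇□¬p is T, □q is T. ✓
w7: ◇□¬p is T, □q is T. ✓
Satisfying worlds: {w2, w5, w7}.

3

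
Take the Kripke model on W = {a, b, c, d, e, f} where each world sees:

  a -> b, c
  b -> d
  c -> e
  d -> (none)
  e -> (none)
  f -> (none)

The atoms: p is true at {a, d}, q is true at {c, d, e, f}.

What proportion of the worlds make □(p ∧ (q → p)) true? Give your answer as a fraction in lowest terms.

2/3

a: successors {b, c}; p ∧ (q → p) there: b:F, c:F. ✗
b: successors {d}; p ∧ (q → p) there: d:T. ✓
c: successors {e}; p ∧ (q → p) there: e:F. ✗
d: no successors, so □(p ∧ (q → p)) holds vacuously. ✓
e: no successors, so □(p ∧ (q → p)) holds vacuously. ✓
f: no successors, so □(p ∧ (q → p)) holds vacuously. ✓
That's 4 of 6 worlds, so 4/6 = 2/3.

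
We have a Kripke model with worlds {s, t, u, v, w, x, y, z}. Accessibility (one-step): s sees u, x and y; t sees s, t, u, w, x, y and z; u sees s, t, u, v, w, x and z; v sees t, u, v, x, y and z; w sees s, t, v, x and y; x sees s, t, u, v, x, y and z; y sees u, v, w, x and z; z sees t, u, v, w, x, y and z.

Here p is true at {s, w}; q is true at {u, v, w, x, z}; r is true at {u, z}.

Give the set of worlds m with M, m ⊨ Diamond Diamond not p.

s: successors {u, x, y}; Diamond not p there: u:T, x:T, y:T. ✓
t: successors {s, t, u, w, x, y, z}; Diamond not p there: s:T, t:T, u:T, w:T, x:T, y:T, z:T. ✓
u: successors {s, t, u, v, w, x, z}; Diamond not p there: s:T, t:T, u:T, v:T, w:T, x:T, z:T. ✓
v: successors {t, u, v, x, y, z}; Diamond not p there: t:T, u:T, v:T, x:T, y:T, z:T. ✓
w: successors {s, t, v, x, y}; Diamond not p there: s:T, t:T, v:T, x:T, y:T. ✓
x: successors {s, t, u, v, x, y, z}; Diamond not p there: s:T, t:T, u:T, v:T, x:T, y:T, z:T. ✓
y: successors {u, v, w, x, z}; Diamond not p there: u:T, v:T, w:T, x:T, z:T. ✓
z: successors {t, u, v, w, x, y, z}; Diamond not p there: t:T, u:T, v:T, w:T, x:T, y:T, z:T. ✓

{s, t, u, v, w, x, y, z}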